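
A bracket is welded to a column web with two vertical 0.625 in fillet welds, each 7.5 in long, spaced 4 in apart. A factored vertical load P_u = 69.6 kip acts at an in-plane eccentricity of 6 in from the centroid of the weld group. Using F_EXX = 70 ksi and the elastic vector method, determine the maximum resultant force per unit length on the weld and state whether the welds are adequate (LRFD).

Total weld length L_w = 15 in. Treat welds as unit-width lines.
Polar moment about centroid: J = 2[d³/12 + d(b/2)²] = 2[7.5³/12 + 7.5×2²] = 130.3 in³.
Direct shear f_v = P/L_w = 69.6 / 15 = 4.64 kip/in (vertical).
Torsion M = P·e = 69.6 × 6 = 417.6 kip·in.
Critical point at (x, y) = (2, 3.75) from centroid. f_tx = M·y/J = 12.02 kip/in; f_ty = M·x/J = 6.409 kip/in.
Resultant f_max = √[f_tx² + (f_v + f_ty)²] = √[12.02² + (4.64 + 6.409)²] = 16.32 kip/in.
Capacity per unit length: φr_n = 0.75 × 0.6 × 70 × (0.707 × 0.625) = 13.92 kip/in.
16.32 > 13.92 → NOT adequate.

f_max ≈ 16.3 kip/in; NOT adequate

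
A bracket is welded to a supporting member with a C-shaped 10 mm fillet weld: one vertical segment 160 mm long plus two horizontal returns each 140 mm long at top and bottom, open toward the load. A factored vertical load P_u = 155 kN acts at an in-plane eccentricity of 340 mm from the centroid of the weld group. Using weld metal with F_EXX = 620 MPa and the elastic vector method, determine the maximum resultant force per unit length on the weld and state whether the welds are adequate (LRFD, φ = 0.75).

Total weld length L_w = 440 mm. Treat welds as unit-width lines.
Centroid: x̄ = 2×140×70 / 440 = 44.55 mm from the vertical weld.
Polar moment about centroid: J = I_x + I_y = [160³/12 + 2×140×80²] + [160×44.55² + 2(140³/12 + 140×25.45²)] = 3090000 mm³.
Direct shear f_v = P/L_w = 155×10³ / 440 = 352.3 N/mm (vertical).
Torsion M = P·e = 155×10³ × 340 = 52700000 N·mm.
Critical point at (x, y) = (95.45, 80) from centroid. f_tx = M·y/J = 1365 N/mm; f_ty = M·x/J = 1628 N/mm.
Resultant f_max = √[f_tx² + (f_v + f_ty)²] = √[1365² + (352.3 + 1628)²] = 2405 N/mm.
Capacity per unit length: φr_n = 0.75 × 0.6 × 620 × (0.707 × 10) = 1973 N/mm.
2405 > 1973 → NOT adequate.

f_max ≈ 2410 N/mm; NOT adequate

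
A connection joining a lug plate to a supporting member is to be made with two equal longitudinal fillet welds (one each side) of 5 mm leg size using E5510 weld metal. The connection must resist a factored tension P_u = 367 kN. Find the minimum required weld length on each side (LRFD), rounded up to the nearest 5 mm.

L = 210 mm on each side

E55XX → F_EXX = 550 MPa.
Throat t_e = 0.707 × 5 = 3.535 mm.
φr_n = 0.75 × 0.6 × 550 × 3.535 × 10⁻³ = 0.8749 kN/mm.
L_req = P_u / φr_n = 367 / 0.8749 = 419.5 mm total.
Per side: 419.5 / 2 = 209.7 mm.
Round up → use L = 210 mm on each side.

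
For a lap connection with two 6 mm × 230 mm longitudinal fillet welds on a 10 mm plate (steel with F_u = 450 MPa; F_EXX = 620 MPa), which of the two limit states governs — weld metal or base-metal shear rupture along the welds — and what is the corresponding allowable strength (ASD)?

R_n/Ω ≈ 363 kN (weld metal governs)

t_e = 0.707 × 6 = 4.242 mm; L = 460 mm.
Weld metal: R_n/Ω = (1/2.0) × 0.6 × 620 × 4.242 × 460 × 10⁻³ = 362.9 kN.
Base metal (shear rupture): R_n/Ω = (1/2.0) × 0.6 × 450 × 10 × 460 × 10⁻³ = 621 kN.
Governing: weld metal.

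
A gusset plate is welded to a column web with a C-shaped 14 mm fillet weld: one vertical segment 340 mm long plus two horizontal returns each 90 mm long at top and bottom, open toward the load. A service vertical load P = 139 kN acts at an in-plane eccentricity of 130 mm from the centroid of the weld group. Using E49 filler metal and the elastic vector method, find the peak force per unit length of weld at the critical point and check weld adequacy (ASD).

E49XX → F_EXX = 490 MPa.
Total weld length L_w = 520 mm. Treat welds as unit-width lines.
Centroid: x̄ = 2×90×45 / 520 = 15.58 mm from the vertical weld.
Polar moment about centroid: J = I_x + I_y = [340³/12 + 2×90×170²] + [340×15.58² + 2(90³/12 + 90×29.42²)] = 8837000 mm³.
Direct shear f_v = P/L_w = 139×10³ / 520 = 267.3 N/mm (vertical).
Torsion M = P·e = 139×10³ × 130 = 18070000 N·mm.
Critical point at (x, y) = (74.42, 170) from centroid. f_tx = M·y/J = 347.6 N/mm; f_ty = M·x/J = 152.2 N/mm.
Resultant f_max = √[f_tx² + (f_v + f_ty)²] = √[347.6² + (267.3 + 152.2)²] = 544.8 N/mm.
Capacity per unit length: r_n/Ω = (1/2.0) × 0.6 × 490 × (0.707 × 14) = 1455 N/mm.
544.8 ≤ 1455 → adequate.

f_max ≈ 545 N/mm; adequate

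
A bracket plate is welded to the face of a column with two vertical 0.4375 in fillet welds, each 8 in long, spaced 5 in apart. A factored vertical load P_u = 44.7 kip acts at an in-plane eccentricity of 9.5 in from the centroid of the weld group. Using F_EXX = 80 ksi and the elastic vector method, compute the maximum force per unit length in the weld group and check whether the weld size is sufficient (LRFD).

Total weld length L_w = 16 in. Treat welds as unit-width lines.
Polar moment about centroid: J = 2[d³/12 + d(b/2)²] = 2[8³/12 + 8×2.5²] = 185.3 in³.
Direct shear f_v = P/L_w = 44.7 / 16 = 2.794 kip/in (vertical).
Torsion M = P·e = 44.7 × 9.5 = 424.65 kip·in.
Critical point at (x, y) = (2.5, 4) from centroid. f_tx = M·y/J = 9.165 kip/in; f_ty = M·x/J = 5.728 kip/in.
Resultant f_max = √[f_tx² + (f_v + f_ty)²] = √[9.165² + (2.794 + 5.728)²] = 12.51 kip/in.
Capacity per unit length: φr_n = 0.75 × 0.6 × 80 × (0.707 × 0.4375) = 11.14 kip/in.
12.51 > 11.14 → NOT adequate.

f_max ≈ 12.5 kip/in; NOT adequate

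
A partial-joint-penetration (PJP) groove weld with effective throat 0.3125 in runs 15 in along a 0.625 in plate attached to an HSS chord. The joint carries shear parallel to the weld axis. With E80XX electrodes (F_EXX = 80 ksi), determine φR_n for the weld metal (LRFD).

Effective throat (given) t_e = 0.3125 in.
A_we = 0.3125 × 15 = 4.688 in².
F_nw = 0.6 F_EXX = 48 ksi.
φR_n = 0.75 × 48 × 4.688 = 168.8 kips.

φR_n ≈ 169 kips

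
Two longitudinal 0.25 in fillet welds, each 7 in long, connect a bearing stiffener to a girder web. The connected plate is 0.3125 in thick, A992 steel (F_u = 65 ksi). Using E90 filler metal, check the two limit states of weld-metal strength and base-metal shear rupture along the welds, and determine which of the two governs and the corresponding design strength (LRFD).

φR_n ≈ 100 kip (weld metal governs)

E90XX → F_EXX = 90 ksi.
t_e = 0.707 × 0.25 = 0.1767 in; L = 14 in.
Weld metal: φR_n = 0.75 × 0.6 × 90 × 0.1767 × 14 = 100.2 kip.
Base metal (shear rupture): φR_n = 0.75 × 0.6 × 65 × 0.3125 × 14 = 128 kip.
Governing: weld metal.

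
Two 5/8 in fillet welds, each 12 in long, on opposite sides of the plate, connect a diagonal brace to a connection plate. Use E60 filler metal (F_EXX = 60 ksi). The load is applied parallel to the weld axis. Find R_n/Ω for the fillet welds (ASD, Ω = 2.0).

R_n/Ω ≈ 191 kip

Effective throat t_e = 0.707 × 0.625 = 0.4419 in.
Total length L = 24 in; A_we = 0.4419 × 24 = 10.6 in².
F_nw = 0.6 F_EXX = 0.6 × 60 = 36 ksi.
R_n = 36 × 10.6 = 381.8 kip; R_n/Ω = 381.8/2.0 = 190.9 kip.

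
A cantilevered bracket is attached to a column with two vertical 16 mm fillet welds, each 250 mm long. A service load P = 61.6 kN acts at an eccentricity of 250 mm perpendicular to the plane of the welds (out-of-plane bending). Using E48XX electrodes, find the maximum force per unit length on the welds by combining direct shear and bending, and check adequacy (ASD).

f_max ≈ 749 N/mm; adequate

E48XX → F_EXX = 480 MPa.
L_w = 2 × 250 = 500 mm; section modulus (unit throat) S = 2 × L²/6 = 20830 mm².
Direct shear f_v = P/L_w = 61.6×10³/500 = 123.2 N/mm.
Moment M = P × e = 61.6×10³ × 250 = 15400000 N·mm; bending f_b = M/S = 739.2 N/mm.
f_max = √(f_v² + f_b²) = √(123.2² + 739.2²) = 749.4 N/mm.
r_n/Ω = (1/2.0) × 0.6 × 480 × (0.707 × 16) = 1629 N/mm → adequate.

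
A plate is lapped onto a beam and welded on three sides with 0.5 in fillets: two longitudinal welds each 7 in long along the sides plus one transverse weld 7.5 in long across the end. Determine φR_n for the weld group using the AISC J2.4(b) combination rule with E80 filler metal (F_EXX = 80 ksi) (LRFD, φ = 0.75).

φR_n ≈ 295 kip

t_e = 0.707 × 0.5 = 0.3535 in.
R_nwl = 0.6 × 80 × 0.3535 × 14 = 237.6 kip (longitudinal, 2 welds).
R_nwt = 0.6 × 80 × 0.3535 × 7.5 = 127.3 kip (transverse, base value).
(i) R_nwl + R_nwt = 364.8 kip; (ii) 0.85 R_nwl + 1.5 R_nwt = 392.8 kip.
R_n = max = 392.8 kip [governs: (ii)]; φR_n = 294.6 kip.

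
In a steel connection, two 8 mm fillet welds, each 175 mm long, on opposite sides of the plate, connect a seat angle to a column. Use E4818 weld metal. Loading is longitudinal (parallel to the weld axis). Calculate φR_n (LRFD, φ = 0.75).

E48XX → F_EXX = 480 MPa.
Effective throat t_e = 0.707 × 8 = 5.656 mm.
Total length L = 350 mm; A_we = 5.656 × 350 = 1980 mm².
F_nw = 0.6 F_EXX = 0.6 × 480 = 288 MPa.
φR_n = 0.75 × 288 × 1980 × 10⁻³ = 427.6 kN.

φR_n ≈ 428 kN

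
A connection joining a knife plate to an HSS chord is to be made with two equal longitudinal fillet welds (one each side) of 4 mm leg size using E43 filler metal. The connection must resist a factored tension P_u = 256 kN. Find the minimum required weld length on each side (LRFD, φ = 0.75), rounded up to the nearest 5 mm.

E43XX → F_EXX = 430 MPa.
Throat t_e = 0.707 × 4 = 2.828 mm.
φr_n = 0.75 × 0.6 × 430 × 2.828 × 10⁻³ = 0.5472 kN/mm.
L_req = P_u / φr_n = 256 / 0.5472 = 467.8 mm total.
Per side: 467.8 / 2 = 233.9 mm.
Round up → use L = 235 mm on each side.

L = 235 mm on each side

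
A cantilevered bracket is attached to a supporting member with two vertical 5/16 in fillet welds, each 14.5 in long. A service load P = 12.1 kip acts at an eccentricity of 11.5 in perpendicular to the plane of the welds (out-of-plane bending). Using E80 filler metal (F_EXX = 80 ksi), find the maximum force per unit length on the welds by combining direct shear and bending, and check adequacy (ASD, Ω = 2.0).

f_max ≈ 2.03 kip/in; adequate

L_w = 2 × 14.5 = 29 in; section modulus (unit throat) S = 2 × L²/6 = 70.08 in².
Direct shear f_v = P/L_w = 12.1/29 = 0.4172 kip/in.
Moment M = P × e = 12.1 × 11.5 = 139.15 kip·in; bending f_b = M/S = 1.985 kip/in.
f_max = √(f_v² + f_b²) = √(0.4172² + 1.985²) = 2.029 kip/in.
r_n/Ω = (1/2.0) × 0.6 × 80 × (0.707 × 0.3125) = 5.302 kip/in → adequate.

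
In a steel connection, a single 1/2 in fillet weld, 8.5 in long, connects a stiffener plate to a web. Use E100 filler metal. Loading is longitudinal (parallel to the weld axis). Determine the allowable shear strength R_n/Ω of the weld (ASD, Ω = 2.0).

E100XX → F_EXX = 100 ksi.
Effective throat t_e = 0.707 × 0.5 = 0.3535 in.
Total length L = 8.5 in; A_we = 0.3535 × 8.5 = 3.005 in².
F_nw = 0.6 F_EXX = 0.6 × 100 = 60 ksi.
R_n = 60 × 3.005 = 180.3 kip; R_n/Ω = 180.3/2.0 = 90.14 kip.

R_n/Ω ≈ 90.1 kip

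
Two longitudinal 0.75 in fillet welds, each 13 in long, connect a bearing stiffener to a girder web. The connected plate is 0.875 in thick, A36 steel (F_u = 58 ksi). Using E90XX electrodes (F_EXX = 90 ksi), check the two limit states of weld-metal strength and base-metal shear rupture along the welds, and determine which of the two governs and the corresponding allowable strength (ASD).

R_n/Ω ≈ 372 kip (weld metal governs)

t_e = 0.707 × 0.75 = 0.5302 in; L = 26 in.
Weld metal: R_n/Ω = (1/2.0) × 0.6 × 90 × 0.5302 × 26 = 372.2 kip.
Base metal (shear rupture): R_n/Ω = (1/2.0) × 0.6 × 58 × 0.875 × 26 = 395.8 kip.
Governing: weld metal.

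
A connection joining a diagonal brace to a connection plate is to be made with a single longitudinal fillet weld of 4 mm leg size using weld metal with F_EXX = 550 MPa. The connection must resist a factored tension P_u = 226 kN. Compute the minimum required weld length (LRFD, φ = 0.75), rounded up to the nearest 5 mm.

Throat t_e = 0.707 × 4 = 2.828 mm.
φr_n = 0.75 × 0.6 × 550 × 2.828 × 10⁻³ = 0.6999 kN/mm.
L_req = P_u / φr_n = 226 / 0.6999 = 322.9 mm total.
Round up → use L = 325 mm.

L = 325 mm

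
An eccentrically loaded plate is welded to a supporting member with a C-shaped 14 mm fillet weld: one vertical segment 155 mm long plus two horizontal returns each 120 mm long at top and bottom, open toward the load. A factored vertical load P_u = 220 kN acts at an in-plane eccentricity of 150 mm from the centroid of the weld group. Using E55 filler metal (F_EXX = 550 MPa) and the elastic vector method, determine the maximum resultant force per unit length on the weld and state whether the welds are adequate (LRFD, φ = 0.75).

Total weld length L_w = 395 mm. Treat welds as unit-width lines.
Centroid: x̄ = 2×120×60 / 395 = 36.46 mm from the vertical weld.
Polar moment about centroid: J = I_x + I_y = [155³/12 + 2×120×77.5²] + [155×36.46² + 2(120³/12 + 120×23.54²)] = 2379000 mm³.
Direct shear f_v = P/L_w = 220×10³ / 395 = 557 N/mm (vertical).
Torsion M = P·e = 220×10³ × 150 = 33000000 N·mm.
Critical point at (x, y) = (83.54, 77.5) from centroid. f_tx = M·y/J = 1075 N/mm; f_ty = M·x/J = 1159 N/mm.
Resultant f_max = √[f_tx² + (f_v + f_ty)²] = √[1075² + (557 + 1159)²] = 2025 N/mm.
Capacity per unit length: φr_n = 0.75 × 0.6 × 550 × (0.707 × 14) = 2450 N/mm.
2025 ≤ 2450 → adequate.

f_max ≈ 2020 N/mm; adequate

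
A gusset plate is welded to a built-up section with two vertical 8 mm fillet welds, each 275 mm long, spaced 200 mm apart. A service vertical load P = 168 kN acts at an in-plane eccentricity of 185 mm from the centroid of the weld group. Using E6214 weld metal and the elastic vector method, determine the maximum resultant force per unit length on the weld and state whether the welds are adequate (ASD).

E62XX → F_EXX = 620 MPa.
Total weld length L_w = 550 mm. Treat welds as unit-width lines.
Polar moment about centroid: J = 2[d³/12 + d(b/2)²] = 2[275³/12 + 275×100²] = 8966000 mm³.
Direct shear f_v = P/L_w = 168×10³ / 550 = 305.5 N/mm (vertical).
Torsion M = P·e = 168×10³ × 185 = 31080000 N·mm.
Critical point at (x, y) = (100, 137.5) from centroid. f_tx = M·y/J = 476.6 N/mm; f_ty = M·x/J = 346.6 N/mm.
Resultant f_max = √[f_tx² + (f_v + f_ty)²] = √[476.6² + (305.5 + 346.6)²] = 807.7 N/mm.
Capacity per unit length: r_n/Ω = (1/2.0) × 0.6 × 620 × (0.707 × 8) = 1052 N/mm.
807.7 ≤ 1052 → adequate.

f_max ≈ 808 N/mm; adequate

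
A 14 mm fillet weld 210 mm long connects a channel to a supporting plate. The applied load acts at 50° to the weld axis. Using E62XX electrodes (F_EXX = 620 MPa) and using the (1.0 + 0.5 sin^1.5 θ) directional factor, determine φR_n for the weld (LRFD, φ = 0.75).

φR_n ≈ 774 kN

t_e = 0.707 × 14 = 9.898 mm; A_we = 9.898 × 210 = 2079 mm².
Directional factor: 1.0 + 0.5 sin^1.5(50°) = 1.335.
F_nw = 0.6 × 620 × 1.335 = 496.7 MPa.
φR_n = 0.75 × 496.7 × 2079 × 10⁻³ = 774.3 kN.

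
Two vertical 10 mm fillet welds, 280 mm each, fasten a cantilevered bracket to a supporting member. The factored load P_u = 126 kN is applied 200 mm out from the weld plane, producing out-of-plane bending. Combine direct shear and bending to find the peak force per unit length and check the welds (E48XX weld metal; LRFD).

f_max ≈ 990 N/mm; adequate

E48XX → F_EXX = 480 MPa.
L_w = 2 × 280 = 560 mm; section modulus (unit throat) S = 2 × L²/6 = 26130 mm².
Direct shear f_v = P/L_w = 126×10³/560 = 225 N/mm.
Moment M = P × e = 126×10³ × 200 = 25200000 N·mm; bending f_b = M/S = 964.3 N/mm.
f_max = √(f_v² + f_b²) = √(225² + 964.3²) = 990.2 N/mm.
φr_n = 0.75 × 0.6 × 480 × (0.707 × 10) = 1527 N/mm → adequate.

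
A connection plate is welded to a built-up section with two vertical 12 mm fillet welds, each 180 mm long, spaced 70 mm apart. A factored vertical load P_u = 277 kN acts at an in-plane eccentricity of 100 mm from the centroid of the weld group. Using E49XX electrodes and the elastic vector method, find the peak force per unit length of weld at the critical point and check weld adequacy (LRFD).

f_max ≈ 2290 N/mm; NOT adequate

E49XX → F_EXX = 490 MPa.
Total weld length L_w = 360 mm. Treat welds as unit-width lines.
Polar moment about centroid: J = 2[d³/12 + d(b/2)²] = 2[180³/12 + 180×35²] = 1413000 mm³.
Direct shear f_v = P/L_w = 277×10³ / 360 = 769.4 N/mm (vertical).
Torsion M = P·e = 277×10³ × 100 = 27700000 N·mm.
Critical point at (x, y) = (35, 90) from centroid. f_tx = M·y/J = 1764 N/mm; f_ty = M·x/J = 686.1 N/mm.
Resultant f_max = √[f_tx² + (f_v + f_ty)²] = √[1764² + (769.4 + 686.1)²] = 2287 N/mm.
Capacity per unit length: φr_n = 0.75 × 0.6 × 490 × (0.707 × 12) = 1871 N/mm.
2287 > 1871 → NOT adequate.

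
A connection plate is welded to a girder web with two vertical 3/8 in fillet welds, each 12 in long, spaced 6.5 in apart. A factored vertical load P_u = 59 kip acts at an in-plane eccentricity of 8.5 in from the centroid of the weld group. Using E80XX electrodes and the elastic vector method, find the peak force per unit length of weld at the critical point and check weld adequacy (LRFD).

f_max ≈ 7.8 kip/in; adequate

E80XX → F_EXX = 80 ksi.
Total weld length L_w = 24 in. Treat welds as unit-width lines.
Polar moment about centroid: J = 2[d³/12 + d(b/2)²] = 2[12³/12 + 12×3.25²] = 541.5 in³.
Direct shear f_v = P/L_w = 59 / 24 = 2.458 kip/in (vertical).
Torsion M = P·e = 59 × 8.5 = 501.5 kip·in.
Critical point at (x, y) = (3.25, 6) from centroid. f_tx = M·y/J = 5.557 kip/in; f_ty = M·x/J = 3.01 kip/in.
Resultant f_max = √[f_tx² + (f_v + f_ty)²] = √[5.557² + (2.458 + 3.01)²] = 7.796 kip/in.
Capacity per unit length: φr_n = 0.75 × 0.6 × 80 × (0.707 × 0.375) = 9.544 kip/in.
7.796 ≤ 9.544 → adequate.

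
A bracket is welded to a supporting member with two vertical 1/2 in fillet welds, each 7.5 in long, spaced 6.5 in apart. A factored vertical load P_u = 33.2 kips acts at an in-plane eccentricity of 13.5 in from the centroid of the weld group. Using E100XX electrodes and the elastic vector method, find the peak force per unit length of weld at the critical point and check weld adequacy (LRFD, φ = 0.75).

E100XX → F_EXX = 100 ksi.
Total weld length L_w = 15 in. Treat welds as unit-width lines.
Polar moment about centroid: J = 2[d³/12 + d(b/2)²] = 2[7.5³/12 + 7.5×3.25²] = 228.8 in³.
Direct shear f_v = P/L_w = 33.2 / 15 = 2.213 kip/in (vertical).
Torsion M = P·e = 33.2 × 13.5 = 448.2 kip·in.
Critical point at (x, y) = (3.25, 3.75) from centroid. f_tx = M·y/J = 7.348 kip/in; f_ty = M·x/J = 6.368 kip/in.
Resultant f_max = √[f_tx² + (f_v + f_ty)²] = √[7.348² + (2.213 + 6.368)²] = 11.3 kip/in.
Capacity per unit length: φr_n = 0.75 × 0.6 × 100 × (0.707 × 0.5) = 15.91 kip/in.
11.3 ≤ 15.91 → adequate.

f_max ≈ 11.3 kip/in; adequate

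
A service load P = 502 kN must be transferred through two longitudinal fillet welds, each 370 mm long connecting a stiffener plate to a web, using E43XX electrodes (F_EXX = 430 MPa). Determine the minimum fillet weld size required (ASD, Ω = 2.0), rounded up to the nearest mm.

Total weld length L = 740 mm.
Required throat t_e = P × Ω / (0.6 F_EXX × L) = 502 × 2.0 / (0.6 × 430 × 740 × 10⁻³) = 5.259 mm.
Required leg w = t_e / 0.707 = 7.438 mm → use 8 mm.

w = 8 mm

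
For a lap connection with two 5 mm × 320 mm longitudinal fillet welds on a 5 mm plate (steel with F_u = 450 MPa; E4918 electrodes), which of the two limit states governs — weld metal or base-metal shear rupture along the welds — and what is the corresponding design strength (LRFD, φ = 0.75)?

E49XX → F_EXX = 490 MPa.
t_e = 0.707 × 5 = 3.535 mm; L = 640 mm.
Weld metal: φR_n = 0.75 × 0.6 × 490 × 3.535 × 640 × 10⁻³ = 498.9 kN.
Base metal (shear rupture): φR_n = 0.75 × 0.6 × 450 × 5 × 640 × 10⁻³ = 648 kN.
Governing: weld metal.

φR_n ≈ 499 kN (weld metal governs)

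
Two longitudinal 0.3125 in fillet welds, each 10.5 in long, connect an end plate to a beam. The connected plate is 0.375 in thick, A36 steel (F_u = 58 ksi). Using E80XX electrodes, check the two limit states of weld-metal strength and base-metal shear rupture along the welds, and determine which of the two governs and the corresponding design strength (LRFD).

E80XX → F_EXX = 80 ksi.
t_e = 0.707 × 0.3125 = 0.2209 in; L = 21 in.
Weld metal: φR_n = 0.75 × 0.6 × 80 × 0.2209 × 21 = 167 kip.
Base metal (shear rupture): φR_n = 0.75 × 0.6 × 58 × 0.375 × 21 = 205.5 kip.
Governing: weld metal.

φR_n ≈ 167 kip (weld metal governs)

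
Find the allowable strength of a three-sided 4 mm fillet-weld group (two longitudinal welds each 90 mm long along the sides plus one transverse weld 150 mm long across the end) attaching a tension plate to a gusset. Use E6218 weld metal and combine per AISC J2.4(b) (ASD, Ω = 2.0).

E62XX → F_EXX = 620 MPa.
t_e = 0.707 × 4 = 2.828 mm.
R_nwl = 0.6 × 620 × 2.828 × 180 × 10⁻³ = 189.4 kN (longitudinal, 2 welds).
R_nwt = 0.6 × 620 × 2.828 × 150 × 10⁻³ = 157.8 kN (transverse, base value).
(i) R_nwl + R_nwt = 347.2 kN; (ii) 0.85 R_nwl + 1.5 R_nwt = 397.7 kN.
R_n = max = 397.7 kN [governs: (ii)]; R_n/Ω = 198.8 kN.

R_n/Ω ≈ 199 kN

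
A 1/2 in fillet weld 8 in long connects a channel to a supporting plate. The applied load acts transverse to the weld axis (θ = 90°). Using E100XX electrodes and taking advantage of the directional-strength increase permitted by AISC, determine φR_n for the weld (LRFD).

φR_n ≈ 191 kips

E100XX → F_EXX = 100 ksi.
t_e = 0.707 × 0.5 = 0.3535 in; A_we = 0.3535 × 8 = 2.828 in².
Directional factor: 1.0 + 0.5 sin^1.5(90°) = 1.5.
F_nw = 0.6 × 100 × 1.5 = 90 ksi.
φR_n = 0.75 × 90 × 2.828 = 190.9 kips.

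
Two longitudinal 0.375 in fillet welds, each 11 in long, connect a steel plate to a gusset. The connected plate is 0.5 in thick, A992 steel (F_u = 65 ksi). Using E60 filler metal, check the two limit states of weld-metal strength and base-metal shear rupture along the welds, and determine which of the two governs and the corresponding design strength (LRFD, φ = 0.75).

φR_n ≈ 157 kips (weld metal governs)

E60XX → F_EXX = 60 ksi.
t_e = 0.707 × 0.375 = 0.2651 in; L = 22 in.
Weld metal: φR_n = 0.75 × 0.6 × 60 × 0.2651 × 22 = 157.5 kips.
Base metal (shear rupture): φR_n = 0.75 × 0.6 × 65 × 0.5 × 22 = 321.8 kips.
Governing: weld metal.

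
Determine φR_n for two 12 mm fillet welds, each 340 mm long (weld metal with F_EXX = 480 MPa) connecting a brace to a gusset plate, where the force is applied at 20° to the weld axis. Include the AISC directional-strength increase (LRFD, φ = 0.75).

t_e = 0.707 × 12 = 8.484 mm; A_we = 8.484 × 680 = 5769 mm².
Directional factor: 1.0 + 0.5 sin^1.5(20°) = 1.1.
F_nw = 0.6 × 480 × 1.1 = 316.8 MPa.
φR_n = 0.75 × 316.8 × 5769 × 10⁻³ = 1371 kN.

φR_n ≈ 1370 kN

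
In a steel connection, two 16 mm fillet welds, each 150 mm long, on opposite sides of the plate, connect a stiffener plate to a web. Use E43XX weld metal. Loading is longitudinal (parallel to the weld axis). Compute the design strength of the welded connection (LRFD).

E43XX → F_EXX = 430 MPa.
Effective throat t_e = 0.707 × 16 = 11.31 mm.
Total length L = 300 mm; A_we = 11.31 × 300 = 3394 mm².
F_nw = 0.6 F_EXX = 0.6 × 430 = 258 MPa.
φR_n = 0.75 × 258 × 3394 × 10⁻³ = 656.7 kN.

φR_n ≈ 657 kN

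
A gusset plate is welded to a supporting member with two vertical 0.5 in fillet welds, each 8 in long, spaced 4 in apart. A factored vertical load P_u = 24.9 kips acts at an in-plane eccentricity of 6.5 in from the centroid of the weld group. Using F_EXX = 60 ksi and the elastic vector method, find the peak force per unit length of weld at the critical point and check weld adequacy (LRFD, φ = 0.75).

Total weld length L_w = 16 in. Treat welds as unit-width lines.
Polar moment about centroid: J = 2[d³/12 + d(b/2)²] = 2[8³/12 + 8×2²] = 149.3 in³.
Direct shear f_v = P/L_w = 24.9 / 16 = 1.556 kip/in (vertical).
Torsion M = P·e = 24.9 × 6.5 = 161.85 kip·in.
Critical point at (x, y) = (2, 4) from centroid. f_tx = M·y/J = 4.335 kip/in; f_ty = M·x/J = 2.168 kip/in.
Resultant f_max = √[f_tx² + (f_v + f_ty)²] = √[4.335² + (1.556 + 2.168)²] = 5.715 kip/in.
Capacity per unit length: φr_n = 0.75 × 0.6 × 60 × (0.707 × 0.5) = 9.544 kip/in.
5.715 ≤ 9.544 → adequate.

f_max ≈ 5.72 kip/in; adequate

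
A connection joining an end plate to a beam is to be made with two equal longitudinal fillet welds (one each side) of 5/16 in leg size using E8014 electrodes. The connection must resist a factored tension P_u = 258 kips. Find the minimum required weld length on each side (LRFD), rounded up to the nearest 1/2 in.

E80XX → F_EXX = 80 ksi.
Throat t_e = 0.707 × 0.3125 = 0.2209 in.
φr_n = 0.75 × 0.6 × 80 × 0.2209 = 7.954 kips/in.
L_req = P_u / φr_n = 258 / 7.954 = 32.44 in total.
Per side: 32.44 / 2 = 16.22 in.
Round up → use L = 16.5 in on each side.

L = 16.5 in on each side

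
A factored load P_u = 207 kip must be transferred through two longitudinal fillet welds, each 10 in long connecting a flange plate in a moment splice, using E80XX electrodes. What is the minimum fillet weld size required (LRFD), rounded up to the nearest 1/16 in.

E80XX → F_EXX = 80 ksi.
Total weld length L = 20 in.
Required throat t_e = P_u / (φ × 0.6 F_EXX × L) = 207 / (0.75 × 0.6 × 80 × 20) = 0.2875 in.
Required leg w = t_e / 0.707 = 0.4066 in → use 7/16 in.

w = 7/16 in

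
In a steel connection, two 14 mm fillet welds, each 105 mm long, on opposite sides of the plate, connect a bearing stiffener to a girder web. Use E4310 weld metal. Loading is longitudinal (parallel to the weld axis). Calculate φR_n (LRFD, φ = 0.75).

φR_n ≈ 402 kN

E43XX → F_EXX = 430 MPa.
Effective throat t_e = 0.707 × 14 = 9.898 mm.
Total length L = 210 mm; A_we = 9.898 × 210 = 2079 mm².
F_nw = 0.6 F_EXX = 0.6 × 430 = 258 MPa.
φR_n = 0.75 × 258 × 2079 × 10⁻³ = 402.2 kN.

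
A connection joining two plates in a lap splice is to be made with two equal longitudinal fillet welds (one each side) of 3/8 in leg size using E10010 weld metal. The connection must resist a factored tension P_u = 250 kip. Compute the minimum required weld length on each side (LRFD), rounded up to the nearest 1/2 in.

E100XX → F_EXX = 100 ksi.
Throat t_e = 0.707 × 0.375 = 0.2651 in.
φr_n = 0.75 × 0.6 × 100 × 0.2651 = 11.93 kip/in.
L_req = P_u / φr_n = 250 / 11.93 = 20.95 in total.
Per side: 20.95 / 2 = 10.48 in.
Round up → use L = 10.5 in on each side.

L = 10.5 in on each side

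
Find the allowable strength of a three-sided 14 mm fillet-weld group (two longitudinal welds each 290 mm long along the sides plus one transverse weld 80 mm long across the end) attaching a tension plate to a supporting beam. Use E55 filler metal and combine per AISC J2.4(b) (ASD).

R_n/Ω ≈ 1080 kN

E55XX → F_EXX = 550 MPa.
t_e = 0.707 × 14 = 9.898 mm.
R_nwl = 0.6 × 550 × 9.898 × 580 × 10⁻³ = 1894 kN (longitudinal, 2 welds).
R_nwt = 0.6 × 550 × 9.898 × 80 × 10⁻³ = 261.3 kN (transverse, base value).
(i) R_nwl + R_nwt = 2156 kN; (ii) 0.85 R_nwl + 1.5 R_nwt = 2002 kN.
R_n = max = 2156 kN [governs: (i)]; R_n/Ω = 1078 kN.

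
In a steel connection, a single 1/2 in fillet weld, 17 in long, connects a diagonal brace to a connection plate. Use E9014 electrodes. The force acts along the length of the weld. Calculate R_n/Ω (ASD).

E90XX → F_EXX = 90 ksi.
Effective throat t_e = 0.707 × 0.5 = 0.3535 in.
Total length L = 17 in; A_we = 0.3535 × 17 = 6.01 in².
F_nw = 0.6 F_EXX = 0.6 × 90 = 54 ksi.
R_n = 54 × 6.01 = 324.5 kips; R_n/Ω = 324.5/2.0 = 162.3 kips.

R_n/Ω ≈ 162 kips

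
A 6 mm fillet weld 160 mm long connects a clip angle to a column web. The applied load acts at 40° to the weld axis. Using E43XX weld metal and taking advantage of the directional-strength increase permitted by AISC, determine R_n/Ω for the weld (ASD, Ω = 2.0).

E43XX → F_EXX = 430 MPa.
t_e = 0.707 × 6 = 4.242 mm; A_we = 4.242 × 160 = 678.7 mm².
Directional factor: 1.0 + 0.5 sin^1.5(40°) = 1.258.
F_nw = 0.6 × 430 × 1.258 = 324.5 MPa.
R_n/Ω = (324.5 × 678.7) / 2.0 × 10⁻³ = 110.1 kN.

R_n/Ω ≈ 110 kN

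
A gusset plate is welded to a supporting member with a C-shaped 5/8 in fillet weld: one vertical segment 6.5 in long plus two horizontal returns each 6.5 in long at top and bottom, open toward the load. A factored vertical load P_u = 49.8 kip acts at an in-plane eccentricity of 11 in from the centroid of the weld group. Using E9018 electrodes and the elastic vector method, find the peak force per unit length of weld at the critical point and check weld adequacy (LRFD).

E90XX → F_EXX = 90 ksi.
Total weld length L_w = 19.5 in. Treat welds as unit-width lines.
Centroid: x̄ = 2×6.5×3.25 / 19.5 = 2.167 in from the vertical weld.
Polar moment about centroid: J = I_x + I_y = [6.5³/12 + 2×6.5×3.25²] + [6.5×2.167² + 2(6.5³/12 + 6.5×1.083²)] = 251.7 in³.
Direct shear f_v = P/L_w = 49.8 / 19.5 = 2.554 kip/in (vertical).
Torsion M = P·e = 49.8 × 11 = 547.8 kip·in.
Critical point at (x, y) = (4.333, 3.25) from centroid. f_tx = M·y/J = 7.072 kip/in; f_ty = M·x/J = 9.43 kip/in.
Resultant f_max = √[f_tx² + (f_v + f_ty)²] = √[7.072² + (2.554 + 9.43)²] = 13.91 kip/in.
Capacity per unit length: φr_n = 0.75 × 0.6 × 90 × (0.707 × 0.625) = 17.9 kip/in.
13.91 ≤ 17.9 → adequate.

f_max ≈ 13.9 kip/in; adequate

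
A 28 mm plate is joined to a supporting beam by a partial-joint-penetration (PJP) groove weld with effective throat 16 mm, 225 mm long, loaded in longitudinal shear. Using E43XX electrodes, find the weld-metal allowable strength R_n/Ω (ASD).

R_n/Ω ≈ 464 kN

E43XX → F_EXX = 430 MPa.
Effective throat (given) t_e = 16 mm.
A_we = 16 × 225 = 3600 mm².
F_nw = 0.6 F_EXX = 258 MPa.
R_n/Ω = (258 × 3600) / 2.0 × 10⁻³ = 464.4 kN.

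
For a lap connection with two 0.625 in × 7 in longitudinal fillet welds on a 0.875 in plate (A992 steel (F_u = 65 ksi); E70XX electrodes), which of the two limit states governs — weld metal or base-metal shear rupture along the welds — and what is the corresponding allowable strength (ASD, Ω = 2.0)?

E70XX → F_EXX = 70 ksi.
t_e = 0.707 × 0.625 = 0.4419 in; L = 14 in.
Weld metal: R_n/Ω = (1/2.0) × 0.6 × 70 × 0.4419 × 14 = 129.9 kips.
Base metal (shear rupture): R_n/Ω = (1/2.0) × 0.6 × 65 × 0.875 × 14 = 238.9 kips.
Governing: weld metal.

R_n/Ω ≈ 130 kips (weld metal governs)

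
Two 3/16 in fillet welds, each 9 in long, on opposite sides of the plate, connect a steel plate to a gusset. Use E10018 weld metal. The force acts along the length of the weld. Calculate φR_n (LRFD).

E100XX → F_EXX = 100 ksi.
Effective throat t_e = 0.707 × 0.1875 = 0.1326 in.
Total length L = 18 in; A_we = 0.1326 × 18 = 2.386 in².
F_nw = 0.6 F_EXX = 0.6 × 100 = 60 ksi.
φR_n = 0.75 × 60 × 2.386 = 107.4 kip.

φR_n ≈ 107 kip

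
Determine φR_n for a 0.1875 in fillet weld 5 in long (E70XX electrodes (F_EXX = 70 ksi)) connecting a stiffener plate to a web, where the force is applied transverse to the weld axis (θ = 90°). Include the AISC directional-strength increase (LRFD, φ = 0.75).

t_e = 0.707 × 0.1875 = 0.1326 in; A_we = 0.1326 × 5 = 0.6628 in².
Directional factor: 1.0 + 0.5 sin^1.5(90°) = 1.5.
F_nw = 0.6 × 70 × 1.5 = 63 ksi.
φR_n = 0.75 × 63 × 0.6628 = 31.32 kips.

φR_n ≈ 31.3 kips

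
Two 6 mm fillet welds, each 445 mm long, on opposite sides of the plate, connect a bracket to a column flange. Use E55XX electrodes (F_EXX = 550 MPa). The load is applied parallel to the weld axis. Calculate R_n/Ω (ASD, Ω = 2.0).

Effective throat t_e = 0.707 × 6 = 4.242 mm.
Total length L = 890 mm; A_we = 4.242 × 890 = 3775 mm².
F_nw = 0.6 F_EXX = 0.6 × 550 = 330 MPa.
R_n = 330 × 3775 × 10⁻³ = 1246 kN; R_n/Ω = 1246/2.0 = 622.9 kN.

R_n/Ω ≈ 623 kN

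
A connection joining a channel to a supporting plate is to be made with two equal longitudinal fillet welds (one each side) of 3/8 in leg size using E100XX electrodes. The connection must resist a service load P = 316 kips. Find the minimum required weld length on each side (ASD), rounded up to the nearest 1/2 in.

E100XX → F_EXX = 100 ksi.
Throat t_e = 0.707 × 0.375 = 0.2651 in.
r_n/Ω = (0.6 × 100 × 0.2651) / 2.0 = 7.954 kip/in.
L_req = P / (r_n/Ω) = 316 / 7.954 = 39.73 in total.
Per side: 39.73 / 2 = 19.86 in.
Round up → use L = 20 in on each side.

L = 20 in on each side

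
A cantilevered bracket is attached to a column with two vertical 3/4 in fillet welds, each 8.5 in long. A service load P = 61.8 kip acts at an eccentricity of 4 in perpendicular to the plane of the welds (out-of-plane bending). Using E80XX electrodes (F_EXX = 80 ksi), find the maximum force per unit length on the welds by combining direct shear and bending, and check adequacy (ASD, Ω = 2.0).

L_w = 2 × 8.5 = 17 in; section modulus (unit throat) S = 2 × L²/6 = 24.08 in².
Direct shear f_v = P/L_w = 61.8/17 = 3.635 kip/in.
Moment M = P × e = 61.8 × 4 = 247.2 kip·in; bending f_b = M/S = 10.26 kip/in.
f_max = √(f_v² + f_b²) = √(3.635² + 10.26²) = 10.89 kip/in.
r_n/Ω = (1/2.0) × 0.6 × 80 × (0.707 × 0.75) = 12.73 kip/in → adequate.

f_max ≈ 10.9 kip/in; adequate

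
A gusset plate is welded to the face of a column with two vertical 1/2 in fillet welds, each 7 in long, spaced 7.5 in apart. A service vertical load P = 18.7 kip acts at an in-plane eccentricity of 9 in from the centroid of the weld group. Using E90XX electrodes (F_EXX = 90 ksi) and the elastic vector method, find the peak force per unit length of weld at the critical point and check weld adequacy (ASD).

Total weld length L_w = 14 in. Treat welds as unit-width lines.
Polar moment about centroid: J = 2[d³/12 + d(b/2)²] = 2[7³/12 + 7×3.75²] = 254 in³.
Direct shear f_v = P/L_w = 18.7 / 14 = 1.336 kip/in (vertical).
Torsion M = P·e = 18.7 × 9 = 168.3 kip·in.
Critical point at (x, y) = (3.75, 3.5) from centroid. f_tx = M·y/J = 2.319 kip/in; f_ty = M·x/J = 2.484 kip/in.
Resultant f_max = √[f_tx² + (f_v + f_ty)²] = √[2.319² + (1.336 + 2.484)²] = 4.469 kip/in.
Capacity per unit length: r_n/Ω = (1/2.0) × 0.6 × 90 × (0.707 × 0.5) = 9.544 kip/in.
4.469 ≤ 9.544 → adequate.

f_max ≈ 4.47 kip/in; adequate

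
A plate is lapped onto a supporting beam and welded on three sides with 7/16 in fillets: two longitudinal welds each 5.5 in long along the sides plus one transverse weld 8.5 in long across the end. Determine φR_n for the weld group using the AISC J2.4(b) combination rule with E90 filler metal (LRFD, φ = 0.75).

E90XX → F_EXX = 90 ksi.
t_e = 0.707 × 0.4375 = 0.3093 in.
R_nwl = 0.6 × 90 × 0.3093 × 11 = 183.7 kips (longitudinal, 2 welds).
R_nwt = 0.6 × 90 × 0.3093 × 8.5 = 142 kips (transverse, base value).
(i) R_nwl + R_nwt = 325.7 kips; (ii) 0.85 R_nwl + 1.5 R_nwt = 369.1 kips.
R_n = max = 369.1 kips [governs: (ii)]; φR_n = 276.9 kips.

φR_n ≈ 277 kips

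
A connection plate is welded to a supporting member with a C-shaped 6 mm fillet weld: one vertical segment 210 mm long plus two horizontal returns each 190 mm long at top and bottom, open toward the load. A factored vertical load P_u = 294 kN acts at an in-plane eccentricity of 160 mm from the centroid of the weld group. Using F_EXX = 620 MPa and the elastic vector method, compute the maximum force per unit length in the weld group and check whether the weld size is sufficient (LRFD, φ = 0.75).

Total weld length L_w = 590 mm. Treat welds as unit-width lines.
Centroid: x̄ = 2×190×95 / 590 = 61.19 mm from the vertical weld.
Polar moment about centroid: J = I_x + I_y = [210³/12 + 2×190×105²] + [210×61.19² + 2(190³/12 + 190×33.81²)] = 7325000 mm³.
Direct shear f_v = P/L_w = 294×10³ / 590 = 498.3 N/mm (vertical).
Torsion M = P·e = 294×10³ × 160 = 47040000 N·mm.
Critical point at (x, y) = (128.8, 105) from centroid. f_tx = M·y/J = 674.3 N/mm; f_ty = M·x/J = 827.2 N/mm.
Resultant f_max = √[f_tx² + (f_v + f_ty)²] = √[674.3² + (498.3 + 827.2)²] = 1487 N/mm.
Capacity per unit length: φr_n = 0.75 × 0.6 × 620 × (0.707 × 6) = 1184 N/mm.
1487 > 1184 → NOT adequate.

f_max ≈ 1490 N/mm; NOT adequate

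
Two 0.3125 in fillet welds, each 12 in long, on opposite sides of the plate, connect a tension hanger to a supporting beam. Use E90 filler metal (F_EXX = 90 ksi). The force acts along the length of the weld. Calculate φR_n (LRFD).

Effective throat t_e = 0.707 × 0.3125 = 0.2209 in.
Total length L = 24 in; A_we = 0.2209 × 24 = 5.302 in².
F_nw = 0.6 F_EXX = 0.6 × 90 = 54 ksi.
φR_n = 0.75 × 54 × 5.302 = 214.8 kips.

φR_n ≈ 215 kips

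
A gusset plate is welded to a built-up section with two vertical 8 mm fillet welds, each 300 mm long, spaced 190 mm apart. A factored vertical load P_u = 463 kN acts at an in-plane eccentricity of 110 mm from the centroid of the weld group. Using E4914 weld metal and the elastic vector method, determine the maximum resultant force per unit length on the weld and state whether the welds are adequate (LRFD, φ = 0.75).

E49XX → F_EXX = 490 MPa.
Total weld length L_w = 600 mm. Treat welds as unit-width lines.
Polar moment about centroid: J = 2[d³/12 + d(b/2)²] = 2[300³/12 + 300×95²] = 9915000 mm³.
Direct shear f_v = P/L_w = 463×10³ / 600 = 771.7 N/mm (vertical).
Torsion M = P·e = 463×10³ × 110 = 50930000 N·mm.
Critical point at (x, y) = (95, 150) from centroid. f_tx = M·y/J = 770.5 N/mm; f_ty = M·x/J = 488 N/mm.
Resultant f_max = √[f_tx² + (f_v + f_ty)²] = √[770.5² + (771.7 + 488)²] = 1477 N/mm.
Capacity per unit length: φr_n = 0.75 × 0.6 × 490 × (0.707 × 8) = 1247 N/mm.
1477 > 1247 → NOT adequate.

f_max ≈ 1480 N/mm; NOT adequate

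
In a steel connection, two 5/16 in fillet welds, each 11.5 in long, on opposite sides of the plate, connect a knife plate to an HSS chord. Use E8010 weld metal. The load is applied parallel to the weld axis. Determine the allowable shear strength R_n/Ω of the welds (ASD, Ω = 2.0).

E80XX → F_EXX = 80 ksi.
Effective throat t_e = 0.707 × 0.3125 = 0.2209 in.
Total length L = 23 in; A_we = 0.2209 × 23 = 5.082 in².
F_nw = 0.6 F_EXX = 0.6 × 80 = 48 ksi.
R_n = 48 × 5.082 = 243.9 kips; R_n/Ω = 243.9/2.0 = 122 kips.

R_n/Ω ≈ 122 kips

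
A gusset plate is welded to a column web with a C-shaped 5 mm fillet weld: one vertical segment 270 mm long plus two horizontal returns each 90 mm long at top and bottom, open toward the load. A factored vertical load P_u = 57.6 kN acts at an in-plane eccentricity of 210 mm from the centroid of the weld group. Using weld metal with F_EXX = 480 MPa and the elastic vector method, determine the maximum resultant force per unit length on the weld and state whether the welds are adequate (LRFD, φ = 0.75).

Total weld length L_w = 450 mm. Treat welds as unit-width lines.
Centroid: x̄ = 2×90×45 / 450 = 18 mm from the vertical weld.
Polar moment about centroid: J = I_x + I_y = [270³/12 + 2×90×135²] + [270×18² + 2(90³/12 + 90×27²)] = 5261000 mm³.
Direct shear f_v = P/L_w = 57.6×10³ / 450 = 128 N/mm (vertical).
Torsion M = P·e = 57.6×10³ × 210 = 12096000 N·mm.
Critical point at (x, y) = (72, 135) from centroid. f_tx = M·y/J = 310.4 N/mm; f_ty = M·x/J = 165.5 N/mm.
Resultant f_max = √[f_tx² + (f_v + f_ty)²] = √[310.4² + (128 + 165.5)²] = 427.2 N/mm.
Capacity per unit length: φr_n = 0.75 × 0.6 × 480 × (0.707 × 5) = 763.6 N/mm.
427.2 ≤ 763.6 → adequate.

f_max ≈ 427 N/mm; adequate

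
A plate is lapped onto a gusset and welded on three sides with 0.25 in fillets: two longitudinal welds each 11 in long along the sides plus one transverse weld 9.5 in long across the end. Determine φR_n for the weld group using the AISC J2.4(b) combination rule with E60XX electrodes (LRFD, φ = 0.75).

φR_n ≈ 157 kip

E60XX → F_EXX = 60 ksi.
t_e = 0.707 × 0.25 = 0.1767 in.
R_nwl = 0.6 × 60 × 0.1767 × 22 = 140 kip (longitudinal, 2 welds).
R_nwt = 0.6 × 60 × 0.1767 × 9.5 = 60.45 kip (transverse, base value).
(i) R_nwl + R_nwt = 200.4 kip; (ii) 0.85 R_nwl + 1.5 R_nwt = 209.7 kip.
R_n = max = 209.7 kip [governs: (ii)]; φR_n = 157.2 kip.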